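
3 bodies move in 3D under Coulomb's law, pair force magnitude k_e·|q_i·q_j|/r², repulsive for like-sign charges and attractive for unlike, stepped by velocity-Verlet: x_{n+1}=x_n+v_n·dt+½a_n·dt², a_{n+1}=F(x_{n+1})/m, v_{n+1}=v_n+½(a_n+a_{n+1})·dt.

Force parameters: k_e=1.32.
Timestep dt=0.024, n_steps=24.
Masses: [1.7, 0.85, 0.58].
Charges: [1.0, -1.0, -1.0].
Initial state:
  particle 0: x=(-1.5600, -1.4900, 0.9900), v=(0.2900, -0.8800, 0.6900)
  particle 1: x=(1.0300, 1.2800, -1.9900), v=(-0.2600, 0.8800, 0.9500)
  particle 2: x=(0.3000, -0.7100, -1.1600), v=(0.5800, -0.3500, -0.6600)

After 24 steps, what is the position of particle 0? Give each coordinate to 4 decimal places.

(-1.3826, -1.9901, 1.3747)

step 0: x0=(-1.5600, -1.4900, 0.9900) x1=(1.0300, 1.2800, -1.9900) x2=(0.3000, -0.7100, -1.1600)
step 1: x0=(-1.5530, -1.5111, 1.0065) x1=(1.0238, 1.3012, -1.9672) x2=(0.3138, -0.7185, -1.1757)
step 2: x0=(-1.5460, -1.5322, 1.0230) x1=(1.0176, 1.3225, -1.9445) x2=(0.3275, -0.7273, -1.1913)
step 3: x0=(-1.5389, -1.5532, 1.0395) x1=(1.0114, 1.3439, -1.9218) x2=(0.3410, -0.7364, -1.2066)
step 4: x0=(-1.5318, -1.5743, 1.0559) x1=(1.0053, 1.3655, -1.8991) x2=(0.3543, -0.7457, -1.2218)
step 5: x0=(-1.5247, -1.5953, 1.0722) x1=(0.9992, 1.3872, -1.8764) x2=(0.3675, -0.7553, -1.2368)
step 6: x0=(-1.5175, -1.6163, 1.0885) x1=(0.9931, 1.4091, -1.8538) x2=(0.3805, -0.7651, -1.2516)
step 7: x0=(-1.5103, -1.6372, 1.1047) x1=(0.9871, 1.4310, -1.8312) x2=(0.3934, -0.7752, -1.2663)
step 8: x0=(-1.5030, -1.6582, 1.1210) x1=(0.9810, 1.4531, -1.8086) x2=(0.4062, -0.7856, -1.2808)
step 9: x0=(-1.4957, -1.6791, 1.1371) x1=(0.9750, 1.4753, -1.7860) x2=(0.4188, -0.7962, -1.2952)
step 10: x0=(-1.4884, -1.7000, 1.1532) x1=(0.9690, 1.4977, -1.7634) x2=(0.4313, -0.8070, -1.3094)
step 11: x0=(-1.4811, -1.7209, 1.1693) x1=(0.9631, 1.5202, -1.7409) x2=(0.4436, -0.8182, -1.3235)
step 12: x0=(-1.4737, -1.7417, 1.1854) x1=(0.9571, 1.5427, -1.7183) x2=(0.4559, -0.8295, -1.3374)
step 13: x0=(-1.4662, -1.7625, 1.2014) x1=(0.9512, 1.5655, -1.6958) x2=(0.4680, -0.8411, -1.3513)
step 14: x0=(-1.4588, -1.7833, 1.2173) x1=(0.9452, 1.5883, -1.6732) x2=(0.4800, -0.8530, -1.3650)
step 15: x0=(-1.4513, -1.8041, 1.2332) x1=(0.9393, 1.6112, -1.6506) x2=(0.4919, -0.8651, -1.3786)
step 16: x0=(-1.4438, -1.8249, 1.2491) x1=(0.9334, 1.6343, -1.6281) x2=(0.5038, -0.8774, -1.3921)
step 17: x0=(-1.4362, -1.8456, 1.2649) x1=(0.9275, 1.6575, -1.6055) x2=(0.5155, -0.8899, -1.4054)
step 18: x0=(-1.4287, -1.8663, 1.2807) x1=(0.9216, 1.6807, -1.5829) x2=(0.5271, -0.9027, -1.4187)
step 19: x0=(-1.4211, -1.8870, 1.2965) x1=(0.9157, 1.7041, -1.5603) x2=(0.5386, -0.9157, -1.4319)
step 20: x0=(-1.4134, -1.9077, 1.3122) x1=(0.9098, 1.7276, -1.5377) x2=(0.5501, -0.9289, -1.4450)
step 21: x0=(-1.4058, -1.9283, 1.3279) x1=(0.9039, 1.7512, -1.5151) x2=(0.5614, -0.9423, -1.4580)
step 22: x0=(-1.3981, -1.9489, 1.3435) x1=(0.8980, 1.7749, -1.4925) x2=(0.5727, -0.9559, -1.4709)
step 23: x0=(-1.3904, -1.9695, 1.3591) x1=(0.8921, 1.7987, -1.4698) x2=(0.5839, -0.9697, -1.4837)
step 24: x0=(-1.3826, -1.9901, 1.3747) x1=(0.8862, 1.8225, -1.4472) x2=(0.5950, -0.9837, -1.4965)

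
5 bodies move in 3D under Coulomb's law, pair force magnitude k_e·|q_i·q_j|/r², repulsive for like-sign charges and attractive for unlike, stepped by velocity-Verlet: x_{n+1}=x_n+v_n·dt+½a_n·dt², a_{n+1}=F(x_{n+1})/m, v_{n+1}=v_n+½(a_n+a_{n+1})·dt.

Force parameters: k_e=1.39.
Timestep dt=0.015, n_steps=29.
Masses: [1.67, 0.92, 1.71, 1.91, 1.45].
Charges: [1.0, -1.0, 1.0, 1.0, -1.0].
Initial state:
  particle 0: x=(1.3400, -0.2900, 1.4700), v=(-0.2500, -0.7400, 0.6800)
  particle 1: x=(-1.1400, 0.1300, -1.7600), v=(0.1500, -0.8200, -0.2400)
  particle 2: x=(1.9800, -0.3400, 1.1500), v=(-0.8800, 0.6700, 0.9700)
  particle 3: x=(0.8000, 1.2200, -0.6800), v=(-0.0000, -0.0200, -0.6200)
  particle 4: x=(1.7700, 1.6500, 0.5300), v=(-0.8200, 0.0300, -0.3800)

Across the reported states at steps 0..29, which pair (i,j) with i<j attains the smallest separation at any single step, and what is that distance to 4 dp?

step 0: x0=(1.3400, -0.2900, 1.4700) x1=(-1.1400, 0.1300, -1.7600) x2=(1.9800, -0.3400, 1.1500) x3=(0.8000, 1.2200, -0.6800) x4=(1.7700, 1.6500, 0.5300)
step 1: x0=(1.3361, -0.3011, 1.4803) x1=(-1.1377, 0.1177, -1.7636) x2=(1.9670, -0.3299, 1.1645) x3=(0.8000, 1.2197, -0.6893) x4=(1.7577, 1.6504, 0.5243)
step 2: x0=(1.3319, -0.3121, 1.4907) x1=(-1.1354, 0.1054, -1.7671) x2=(1.9542, -0.3199, 1.1788) x3=(0.8000, 1.2195, -0.6986) x4=(1.7453, 1.6507, 0.5186)
step 3: x0=(1.3273, -0.3231, 1.5013) x1=(-1.1330, 0.0932, -1.7706) x2=(1.9419, -0.3098, 1.1929) x3=(0.8000, 1.2192, -0.7079) x4=(1.7329, 1.6509, 0.5128)
step 4: x0=(1.3223, -0.3341, 1.5121) x1=(-1.1306, 0.0809, -1.7741) x2=(1.9298, -0.2997, 1.2069) x3=(0.8000, 1.2190, -0.7172) x4=(1.7205, 1.6510, 0.5070)
step 5: x0=(1.3171, -0.3451, 1.5231) x1=(-1.1281, 0.0687, -1.7775) x2=(1.9182, -0.2895, 1.2206) x3=(0.8000, 1.2189, -0.7265) x4=(1.7080, 1.6510, 0.5012)
step 6: x0=(1.3114, -0.3562, 1.5342) x1=(-1.1255, 0.0564, -1.7809) x2=(1.9068, -0.2793, 1.2342) x3=(0.8001, 1.2188, -0.7357) x4=(1.6954, 1.6509, 0.4954)
step 7: x0=(1.3054, -0.3672, 1.5455) x1=(-1.1229, 0.0442, -1.7842) x2=(1.8959, -0.2690, 1.2476) x3=(0.8001, 1.2186, -0.7450) x4=(1.6828, 1.6506, 0.4896)
step 8: x0=(1.2990, -0.3783, 1.5570) x1=(-1.1203, 0.0320, -1.7875) x2=(1.8853, -0.2586, 1.2609) x3=(0.8001, 1.2186, -0.7543) x4=(1.6702, 1.6503, 0.4837)
step 9: x0=(1.2923, -0.3895, 1.5687) x1=(-1.1176, 0.0198, -1.7908) x2=(1.8750, -0.2481, 1.2739) x3=(0.8001, 1.2185, -0.7635) x4=(1.6576, 1.6499, 0.4778)
step 10: x0=(1.2852, -0.4007, 1.5806) x1=(-1.1149, 0.0077, -1.7940) x2=(1.8651, -0.2375, 1.2867) x3=(0.8002, 1.2185, -0.7728) x4=(1.6449, 1.6494, 0.4719)
step 11: x0=(1.2777, -0.4120, 1.5926) x1=(-1.1121, -0.0045, -1.7972) x2=(1.8556, -0.2268, 1.2994) x3=(0.8002, 1.2185, -0.7820) x4=(1.6322, 1.6488, 0.4660)
step 12: x0=(1.2699, -0.4234, 1.6048) x1=(-1.1092, -0.0166, -1.8003) x2=(1.8464, -0.2160, 1.3119) x3=(0.8002, 1.2186, -0.7912) x4=(1.6194, 1.6481, 0.4600)
step 13: x0=(1.2617, -0.4349, 1.6172) x1=(-1.1063, -0.0288, -1.8034) x2=(1.8375, -0.2050, 1.3242) x3=(0.8003, 1.2186, -0.8004) x4=(1.6066, 1.6473, 0.4540)
step 14: x0=(1.2532, -0.4465, 1.6297) x1=(-1.1033, -0.0409, -1.8065) x2=(1.8290, -0.1938, 1.3363) x3=(0.8003, 1.2187, -0.8096) x4=(1.5937, 1.6464, 0.4480)
step 15: x0=(1.2444, -0.4582, 1.6424) x1=(-1.1003, -0.0530, -1.8095) x2=(1.8207, -0.1825, 1.3483) x3=(0.8004, 1.2188, -0.8188) x4=(1.5809, 1.6454, 0.4420)
step 16: x0=(1.2353, -0.4701, 1.6552) x1=(-1.0973, -0.0651, -1.8125) x2=(1.8128, -0.1710, 1.3601) x3=(0.8004, 1.2190, -0.8280) x4=(1.5679, 1.6443, 0.4359)
step 17: x0=(1.2259, -0.4821, 1.6682) x1=(-1.0942, -0.0771, -1.8155) x2=(1.8052, -0.1593, 1.3717) x3=(0.8005, 1.2192, -0.8372) x4=(1.5550, 1.6431, 0.4298)
step 18: x0=(1.2162, -0.4943, 1.6814) x1=(-1.0910, -0.0892, -1.8184) x2=(1.7978, -0.1474, 1.3832) x3=(0.8005, 1.2193, -0.8463) x4=(1.5420, 1.6419, 0.4237)
step 19: x0=(1.2062, -0.5066, 1.6946) x1=(-1.0878, -0.1012, -1.8212) x2=(1.7907, -0.1354, 1.3946) x3=(0.8006, 1.2196, -0.8554) x4=(1.5290, 1.6405, 0.4176)
step 20: x0=(1.1960, -0.5190, 1.7080) x1=(-1.0846, -0.1132, -1.8241) x2=(1.7838, -0.1232, 1.4058) x3=(0.8007, 1.2198, -0.8645) x4=(1.5159, 1.6390, 0.4114)
step 21: x0=(1.1856, -0.5316, 1.7215) x1=(-1.0813, -0.1252, -1.8269) x2=(1.7772, -0.1108, 1.4169) x3=(0.8008, 1.2201, -0.8736) x4=(1.5029, 1.6375, 0.4052)
step 22: x0=(1.1749, -0.5444, 1.7351) x1=(-1.0780, -0.1372, -1.8296) x2=(1.7708, -0.0982, 1.4278) x3=(0.8008, 1.2204, -0.8827) x4=(1.4898, 1.6358, 0.3990)
step 23: x0=(1.1640, -0.5573, 1.7488) x1=(-1.0746, -0.1492, -1.8324) x2=(1.7646, -0.0854, 1.4387) x3=(0.8009, 1.2207, -0.8917) x4=(1.4766, 1.6341, 0.3927)
step 24: x0=(1.1529, -0.5703, 1.7626) x1=(-1.0711, -0.1611, -1.8351) x2=(1.7586, -0.0724, 1.4494) x3=(0.8010, 1.2211, -0.9008) x4=(1.4635, 1.6322, 0.3865)
step 25: x0=(1.1416, -0.5835, 1.7765) x1=(-1.0677, -0.1731, -1.8377) x2=(1.7527, -0.0593, 1.4600) x3=(0.8011, 1.2214, -0.9098) x4=(1.4503, 1.6303, 0.3801)
step 26: x0=(1.1301, -0.5968, 1.7905) x1=(-1.0641, -0.1850, -1.8403) x2=(1.7470, -0.0460, 1.4705) x3=(0.8012, 1.2218, -0.9187) x4=(1.4370, 1.6283, 0.3738)
step 27: x0=(1.1185, -0.6102, 1.8045) x1=(-1.0606, -0.1969, -1.8429) x2=(1.7415, -0.0325, 1.4810) x3=(0.8013, 1.2222, -0.9277) x4=(1.4238, 1.6262, 0.3674)
step 28: x0=(1.1067, -0.6238, 1.8187) x1=(-1.0569, -0.2087, -1.8455) x2=(1.7361, -0.0188, 1.4913) x3=(0.8014, 1.2227, -0.9366) x4=(1.4105, 1.6240, 0.3610)
step 29: x0=(1.0947, -0.6375, 1.8328) x1=(-1.0533, -0.2206, -1.8480) x2=(1.7309, -0.0050, 1.5015) x3=(0.8015, 1.2231, -0.9455) x4=(1.3972, 1.6218, 0.3546)

pair (0,2), distance 0.6676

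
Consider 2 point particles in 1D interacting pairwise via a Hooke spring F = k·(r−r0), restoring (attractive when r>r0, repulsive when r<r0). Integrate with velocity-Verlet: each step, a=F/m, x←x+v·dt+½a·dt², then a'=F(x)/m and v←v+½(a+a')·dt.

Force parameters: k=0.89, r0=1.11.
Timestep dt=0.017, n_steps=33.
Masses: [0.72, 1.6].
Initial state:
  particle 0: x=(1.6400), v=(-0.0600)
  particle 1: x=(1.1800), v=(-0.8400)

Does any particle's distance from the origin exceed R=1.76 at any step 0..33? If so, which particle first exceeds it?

no

step 0: x0=(1.6400) x1=(1.1800)
step 1: x0=(1.6391) x1=(1.1657)
step 2: x0=(1.6384) x1=(1.1512)
step 3: x0=(1.6380) x1=(1.1367)
step 4: x0=(1.6377) x1=(1.1221)
step 5: x0=(1.6377) x1=(1.1073)
step 6: x0=(1.6379) x1=(1.0925)
step 7: x0=(1.6383) x1=(1.0776)
step 8: x0=(1.6389) x1=(1.0626)
step 9: x0=(1.6396) x1=(1.0475)
step 10: x0=(1.6406) x1=(1.0323)
step 11: x0=(1.6417) x1=(1.0171)
step 12: x0=(1.6430) x1=(1.0018)
step 13: x0=(1.6445) x1=(0.9864)
step 14: x0=(1.6461) x1=(0.9709)
step 15: x0=(1.6479) x1=(0.9553)
step 16: x0=(1.6499) x1=(0.9397)
step 17: x0=(1.6520) x1=(0.9241)
step 18: x0=(1.6542) x1=(0.9083)
step 19: x0=(1.6565) x1=(0.8925)
step 20: x0=(1.6590) x1=(0.8767)
step 21: x0=(1.6616) x1=(0.8608)
step 22: x0=(1.6643) x1=(0.8448)
step 23: x0=(1.6671) x1=(0.8288)
step 24: x0=(1.6700) x1=(0.8128)
step 25: x0=(1.6730) x1=(0.7967)
step 26: x0=(1.6761) x1=(0.7805)
step 27: x0=(1.6792) x1=(0.7644)
step 28: x0=(1.6825) x1=(0.7482)
step 29: x0=(1.6858) x1=(0.7320)
step 30: x0=(1.6891) x1=(0.7157)
step 31: x0=(1.6925) x1=(0.6995)
step 32: x0=(1.6959) x1=(0.6832)
step 33: x0=(1.6994) x1=(0.6669)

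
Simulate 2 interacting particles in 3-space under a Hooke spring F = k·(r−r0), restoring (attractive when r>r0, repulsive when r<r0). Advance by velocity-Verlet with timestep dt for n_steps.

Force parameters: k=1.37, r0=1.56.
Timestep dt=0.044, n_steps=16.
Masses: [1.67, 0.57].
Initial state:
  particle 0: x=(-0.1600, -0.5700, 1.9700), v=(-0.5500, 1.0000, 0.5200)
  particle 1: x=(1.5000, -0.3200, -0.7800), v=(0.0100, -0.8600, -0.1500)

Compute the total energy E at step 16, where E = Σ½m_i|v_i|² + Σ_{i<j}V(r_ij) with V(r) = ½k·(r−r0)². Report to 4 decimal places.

step 0: x0=(-0.1600, -0.5700, 1.9700) x1=(1.5000, -0.3200, -0.7800)
step 1: x0=(-0.1835, -0.5259, 1.9918) x1=(1.4984, -0.3581, -0.7833)
step 2: x0=(-0.2057, -0.4817, 2.0112) x1=(1.4928, -0.3967, -0.7799)
step 3: x0=(-0.2264, -0.4373, 2.0284) x1=(1.4831, -0.4354, -0.7697)
step 4: x0=(-0.2457, -0.3930, 2.0432) x1=(1.4692, -0.4742, -0.7527)
step 5: x0=(-0.2635, -0.3488, 2.0557) x1=(1.4510, -0.5128, -0.7288)
step 6: x0=(-0.2800, -0.3047, 2.0658) x1=(1.4288, -0.5509, -0.6982)
step 7: x0=(-0.2950, -0.2608, 2.0737) x1=(1.4023, -0.5885, -0.6608)
step 8: x0=(-0.3086, -0.2171, 2.0794) x1=(1.3718, -0.6252, -0.6169)
step 9: x0=(-0.3209, -0.1738, 2.0828) x1=(1.3373, -0.6610, -0.5665)
step 10: x0=(-0.3318, -0.1309, 2.0841) x1=(1.2988, -0.6957, -0.5099)
step 11: x0=(-0.3415, -0.0885, 2.0833) x1=(1.2566, -0.7290, -0.4473)
step 12: x0=(-0.3499, -0.0465, 2.0806) x1=(1.2107, -0.7609, -0.3789)
step 13: x0=(-0.3571, -0.0051, 2.0760) x1=(1.1614, -0.7912, -0.3050)
step 14: x0=(-0.3631, 0.0358, 2.0697) x1=(1.1087, -0.8198, -0.2259)
step 15: x0=(-0.3682, 0.0760, 2.0616) x1=(1.0529, -0.8465, -0.1419)
step 16: x0=(-0.3722, 0.1156, 2.0521) x1=(0.9943, -0.8714, -0.0535)
step 0 velocities: v0=(-0.5500, 1.0000, 0.5200) v1=(0.0100, -0.8600, -0.1500)
step 0: KE=1.5306, PE=1.8919, E=3.4225
step 16 velocities: v0=(-0.0810, 0.8919, -0.2332) v1=(-1.3640, -0.5434, 2.0569)
step 16: KE=2.5354, PE=0.8858, E=3.4212

3.4212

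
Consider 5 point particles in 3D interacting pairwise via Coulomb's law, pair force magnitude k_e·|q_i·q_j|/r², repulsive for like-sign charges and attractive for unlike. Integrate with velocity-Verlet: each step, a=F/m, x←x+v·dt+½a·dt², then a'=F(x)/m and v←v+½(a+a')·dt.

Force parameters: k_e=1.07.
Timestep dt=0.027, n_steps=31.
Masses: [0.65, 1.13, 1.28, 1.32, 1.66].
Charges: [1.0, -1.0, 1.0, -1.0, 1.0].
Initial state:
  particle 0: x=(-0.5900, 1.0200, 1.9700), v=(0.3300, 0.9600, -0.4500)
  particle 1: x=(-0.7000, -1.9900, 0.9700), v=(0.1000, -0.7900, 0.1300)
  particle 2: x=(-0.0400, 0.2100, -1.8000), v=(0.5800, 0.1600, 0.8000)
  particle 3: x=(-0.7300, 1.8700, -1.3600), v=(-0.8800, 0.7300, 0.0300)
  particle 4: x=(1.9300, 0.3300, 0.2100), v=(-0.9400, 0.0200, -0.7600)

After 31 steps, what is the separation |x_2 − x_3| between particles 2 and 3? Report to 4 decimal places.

step 0: x0=(-0.5900, 1.0200, 1.9700) x1=(-0.7000, -1.9900, 0.9700) x2=(-0.0400, 0.2100, -1.8000) x3=(-0.7300, 1.8700, -1.3600) x4=(1.9300, 0.3300, 0.2100)
step 1: x0=(-0.5811, 1.0459, 1.9579) x1=(-0.6973, -2.0113, 0.9735) x2=(-0.0244, 0.2144, -1.7784) x3=(-0.7537, 1.8896, -1.3592) x4=(1.9046, 0.3305, 0.1895)
step 2: x0=(-0.5724, 1.0718, 1.9457) x1=(-0.6945, -2.0325, 0.9770) x2=(-0.0089, 0.2189, -1.7568) x3=(-0.7773, 1.9091, -1.3583) x4=(1.8793, 0.3311, 0.1690)
step 3: x0=(-0.5638, 1.0976, 1.9336) x1=(-0.6917, -2.0535, 0.9805) x2=(0.0064, 0.2235, -1.7353) x3=(-0.8008, 1.9284, -1.3575) x4=(1.8540, 0.3316, 0.1485)
step 4: x0=(-0.5553, 1.1234, 1.9215) x1=(-0.6888, -2.0745, 0.9839) x2=(0.0216, 0.2282, -1.7138) x3=(-0.8242, 1.9476, -1.3566) x4=(1.8287, 0.3320, 0.1280)
step 5: x0=(-0.5469, 1.1491, 1.9094) x1=(-0.6859, -2.0954, 0.9874) x2=(0.0367, 0.2330, -1.6923) x3=(-0.8475, 1.9666, -1.3557) x4=(1.8034, 0.3325, 0.1075)
step 6: x0=(-0.5387, 1.1749, 1.8974) x1=(-0.6829, -2.1161, 0.9908) x2=(0.0516, 0.2379, -1.6709) x3=(-0.8706, 1.9854, -1.3547) x4=(1.7782, 0.3330, 0.0870)
step 7: x0=(-0.5306, 1.2006, 1.8854) x1=(-0.6798, -2.1368, 0.9942) x2=(0.0664, 0.2429, -1.6495) x3=(-0.8937, 2.0042, -1.3538) x4=(1.7530, 0.3334, 0.0666)
step 8: x0=(-0.5226, 1.2263, 1.8734) x1=(-0.6768, -2.1574, 0.9975) x2=(0.0811, 0.2479, -1.6282) x3=(-0.9166, 2.0227, -1.3527) x4=(1.7279, 0.3338, 0.0462)
step 9: x0=(-0.5147, 1.2520, 1.8614) x1=(-0.6736, -2.1778, 1.0009) x2=(0.0956, 0.2531, -1.6070) x3=(-0.9395, 2.0412, -1.3517) x4=(1.7028, 0.3342, 0.0258)
step 10: x0=(-0.5070, 1.2777, 1.8495) x1=(-0.6704, -2.1982, 1.0042) x2=(0.1099, 0.2583, -1.5859) x3=(-0.9622, 2.0595, -1.3506) x4=(1.6777, 0.3346, 0.0054)
step 11: x0=(-0.4994, 1.3034, 1.8376) x1=(-0.6672, -2.2185, 1.0075) x2=(0.1241, 0.2636, -1.5648) x3=(-0.9848, 2.0777, -1.3494) x4=(1.6527, 0.3350, -0.0149)
step 12: x0=(-0.4919, 1.3291, 1.8258) x1=(-0.6639, -2.2386, 1.0108) x2=(0.1381, 0.2689, -1.5438) x3=(-1.0073, 2.0957, -1.3483) x4=(1.6277, 0.3353, -0.0352)
step 13: x0=(-0.4845, 1.3549, 1.8140) x1=(-0.6606, -2.2587, 1.0140) x2=(0.1520, 0.2744, -1.5229) x3=(-1.0297, 2.1137, -1.3470) x4=(1.6028, 0.3357, -0.0555)
step 14: x0=(-0.4773, 1.3806, 1.8022) x1=(-0.6572, -2.2787, 1.0173) x2=(0.1657, 0.2798, -1.5021) x3=(-1.0520, 2.1315, -1.3457) x4=(1.5780, 0.3360, -0.0758)
step 15: x0=(-0.4703, 1.4064, 1.7905) x1=(-0.6538, -2.2986, 1.0205) x2=(0.1792, 0.2853, -1.4815) x3=(-1.0741, 2.1492, -1.3444) x4=(1.5532, 0.3363, -0.0959)
step 16: x0=(-0.4633, 1.4321, 1.7789) x1=(-0.6503, -2.3183, 1.0236) x2=(0.1925, 0.2909, -1.4609) x3=(-1.0962, 2.1667, -1.3430) x4=(1.5285, 0.3365, -0.1161)
step 17: x0=(-0.4565, 1.4580, 1.7673) x1=(-0.6467, -2.3380, 1.0268) x2=(0.2056, 0.2965, -1.4405) x3=(-1.1181, 2.1842, -1.3415) x4=(1.5039, 0.3368, -0.1362)
step 18: x0=(-0.4499, 1.4838, 1.7558) x1=(-0.6432, -2.3576, 1.0299) x2=(0.2186, 0.3022, -1.4202) x3=(-1.1399, 2.2016, -1.3400) x4=(1.4793, 0.3370, -0.1562)
step 19: x0=(-0.4433, 1.5097, 1.7443) x1=(-0.6395, -2.3771, 1.0330) x2=(0.2314, 0.3079, -1.4001) x3=(-1.1617, 2.2188, -1.3385) x4=(1.4549, 0.3372, -0.1761)
step 20: x0=(-0.4370, 1.5356, 1.7329) x1=(-0.6359, -2.3965, 1.0360) x2=(0.2439, 0.3136, -1.3801) x3=(-1.1833, 2.2359, -1.3369) x4=(1.4305, 0.3374, -0.1960)
step 21: x0=(-0.4307, 1.5616, 1.7216) x1=(-0.6322, -2.4158, 1.0390) x2=(0.2562, 0.3194, -1.3604) x3=(-1.2048, 2.2530, -1.3352) x4=(1.4062, 0.3375, -0.2158)
step 22: x0=(-0.4246, 1.5876, 1.7103) x1=(-0.6284, -2.4350, 1.0420) x2=(0.2683, 0.3252, -1.3407) x3=(-1.2261, 2.2699, -1.3335) x4=(1.3821, 0.3377, -0.2355)
step 23: x0=(-0.4186, 1.6136, 1.6991) x1=(-0.6246, -2.4541, 1.0450) x2=(0.2802, 0.3310, -1.3213) x3=(-1.2474, 2.2868, -1.3317) x4=(1.3581, 0.3378, -0.2551)
step 24: x0=(-0.4128, 1.6397, 1.6880) x1=(-0.6207, -2.4731, 1.0479) x2=(0.2918, 0.3368, -1.3021) x3=(-1.2686, 2.3035, -1.3298) x4=(1.3342, 0.3379, -0.2746)
step 25: x0=(-0.4071, 1.6659, 1.6769) x1=(-0.6168, -2.4920, 1.0508) x2=(0.3032, 0.3427, -1.2831) x3=(-1.2896, 2.3201, -1.3279) x4=(1.3104, 0.3379, -0.2940)
step 26: x0=(-0.4016, 1.6922, 1.6659) x1=(-0.6129, -2.5109, 1.0536) x2=(0.3142, 0.3486, -1.2644) x3=(-1.3106, 2.3367, -1.3259) x4=(1.2868, 0.3379, -0.3133)
step 27: x0=(-0.3961, 1.7185, 1.6550) x1=(-0.6089, -2.5296, 1.0565) x2=(0.3250, 0.3545, -1.2459) x3=(-1.3314, 2.3531, -1.3239) x4=(1.2633, 0.3379, -0.3324)
step 28: x0=(-0.3909, 1.7449, 1.6441) x1=(-0.6049, -2.5483, 1.0593) x2=(0.3355, 0.3604, -1.2277) x3=(-1.3522, 2.3695, -1.3218) x4=(1.2401, 0.3379, -0.3514)
step 29: x0=(-0.3858, 1.7713, 1.6333) x1=(-0.6008, -2.5668, 1.0620) x2=(0.3456, 0.3664, -1.2098) x3=(-1.3728, 2.3858, -1.3196) x4=(1.2170, 0.3378, -0.3702)
step 30: x0=(-0.3808, 1.7978, 1.6226) x1=(-0.5967, -2.5853, 1.0648) x2=(0.3554, 0.3723, -1.1922) x3=(-1.3933, 2.4020, -1.3173) x4=(1.1941, 0.3377, -0.3888)
step 31: x0=(-0.3759, 1.8245, 1.6120) x1=(-0.5926, -2.6036, 1.0675) x2=(0.3649, 0.3783, -1.1749) x3=(-1.4137, 2.4181, -1.3151) x4=(1.1715, 0.3375, -0.4072)

2.7099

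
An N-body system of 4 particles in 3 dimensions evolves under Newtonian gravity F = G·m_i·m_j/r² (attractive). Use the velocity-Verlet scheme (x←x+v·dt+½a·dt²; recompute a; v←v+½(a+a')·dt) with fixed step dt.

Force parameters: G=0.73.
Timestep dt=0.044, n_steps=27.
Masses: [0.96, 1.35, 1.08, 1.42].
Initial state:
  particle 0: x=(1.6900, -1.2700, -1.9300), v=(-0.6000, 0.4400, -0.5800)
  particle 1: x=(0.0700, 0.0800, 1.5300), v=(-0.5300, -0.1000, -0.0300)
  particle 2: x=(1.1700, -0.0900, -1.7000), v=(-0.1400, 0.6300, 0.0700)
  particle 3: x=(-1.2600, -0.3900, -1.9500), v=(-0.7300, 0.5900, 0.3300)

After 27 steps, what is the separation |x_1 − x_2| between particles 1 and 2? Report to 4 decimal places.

3.4217

step 0: x0=(1.6900, -1.2700, -1.9300) x1=(0.0700, 0.0800, 1.5300) x2=(1.1700, -0.0900, -1.7000) x3=(-1.2600, -0.3900, -1.9500)
step 1: x0=(1.6633, -1.2502, -1.9554) x1=(0.0467, 0.0756, 1.5285) x2=(1.1638, -0.0627, -1.6969) x3=(-1.2919, -0.3640, -1.9354)
step 2: x0=(1.6360, -1.2295, -1.9805) x1=(0.0234, 0.0711, 1.5267) x2=(1.1575, -0.0360, -1.6939) x3=(-1.3234, -0.3381, -1.9207)
step 3: x0=(1.6082, -1.2079, -2.0053) x1=(0.0001, 0.0666, 1.5246) x2=(1.1512, -0.0102, -1.6909) x3=(-1.3544, -0.3121, -1.9058)
step 4: x0=(1.5798, -1.1854, -2.0298) x1=(-0.0231, 0.0620, 1.5221) x2=(1.1447, 0.0149, -1.6880) x3=(-1.3851, -0.2861, -1.8907)
step 5: x0=(1.5508, -1.1620, -2.0540) x1=(-0.0463, 0.0574, 1.5193) x2=(1.1382, 0.0393, -1.6851) x3=(-1.4153, -0.2601, -1.8756)
step 6: x0=(1.5214, -1.1377, -2.0778) x1=(-0.0695, 0.0528, 1.5162) x2=(1.1315, 0.0630, -1.6823) x3=(-1.4451, -0.2342, -1.8602)
step 7: x0=(1.4914, -1.1126, -2.1013) x1=(-0.0927, 0.0481, 1.5127) x2=(1.1247, 0.0859, -1.6796) x3=(-1.4744, -0.2082, -1.8448)
step 8: x0=(1.4610, -1.0865, -2.1243) x1=(-0.1158, 0.0434, 1.5089) x2=(1.1178, 0.1080, -1.6771) x3=(-1.5034, -0.1822, -1.8292)
step 9: x0=(1.4301, -1.0596, -2.1470) x1=(-0.1390, 0.0386, 1.5048) x2=(1.1107, 0.1295, -1.6746) x3=(-1.5320, -0.1563, -1.8135)
step 10: x0=(1.3988, -1.0318, -2.1692) x1=(-0.1621, 0.0339, 1.5004) x2=(1.1035, 0.1502, -1.6723) x3=(-1.5601, -0.1304, -1.7976)
step 11: x0=(1.3670, -1.0032, -2.1909) x1=(-0.1852, 0.0291, 1.4956) x2=(1.0961, 0.1701, -1.6702) x3=(-1.5879, -0.1044, -1.7816)
step 12: x0=(1.3348, -0.9736, -2.2122) x1=(-0.2083, 0.0243, 1.4904) x2=(1.0886, 0.1893, -1.6682) x3=(-1.6153, -0.0785, -1.7655)
step 13: x0=(1.3022, -0.9431, -2.2330) x1=(-0.2313, 0.0195, 1.4850) x2=(1.0809, 0.2078, -1.6664) x3=(-1.6422, -0.0526, -1.7493)
step 14: x0=(1.2692, -0.9118, -2.2532) x1=(-0.2544, 0.0146, 1.4792) x2=(1.0729, 0.2255, -1.6649) x3=(-1.6688, -0.0267, -1.7329)
step 15: x0=(1.2358, -0.8796, -2.2729) x1=(-0.2774, 0.0098, 1.4730) x2=(1.0648, 0.2425, -1.6635) x3=(-1.6950, -0.0008, -1.7164)
step 16: x0=(1.2020, -0.8465, -2.2920) x1=(-0.3004, 0.0049, 1.4665) x2=(1.0564, 0.2588, -1.6624) x3=(-1.7208, 0.0250, -1.6998)
step 17: x0=(1.1680, -0.8126, -2.3105) x1=(-0.3234, 0.0000, 1.4597) x2=(1.0479, 0.2743, -1.6616) x3=(-1.7462, 0.0508, -1.6831)
step 18: x0=(1.1336, -0.7777, -2.3284) x1=(-0.3464, -0.0048, 1.4525) x2=(1.0391, 0.2890, -1.6610) x3=(-1.7711, 0.0766, -1.6662)
step 19: x0=(1.0989, -0.7419, -2.3457) x1=(-0.3694, -0.0097, 1.4450) x2=(1.0300, 0.3030, -1.6607) x3=(-1.7958, 0.1024, -1.6493)
step 20: x0=(1.0639, -0.7053, -2.3622) x1=(-0.3924, -0.0146, 1.4371) x2=(1.0206, 0.3162, -1.6608) x3=(-1.8200, 0.1281, -1.6322)
step 21: x0=(1.0286, -0.6678, -2.3781) x1=(-0.4154, -0.0194, 1.4289) x2=(1.0110, 0.3287, -1.6612) x3=(-1.8438, 0.1538, -1.6150)
step 22: x0=(0.9931, -0.6293, -2.3931) x1=(-0.4383, -0.0243, 1.4203) x2=(1.0011, 0.3404, -1.6620) x3=(-1.8672, 0.1795, -1.5977)
step 23: x0=(0.9573, -0.5900, -2.4075) x1=(-0.4613, -0.0291, 1.4114) x2=(0.9909, 0.3514, -1.6632) x3=(-1.8903, 0.2051, -1.5803)
step 24: x0=(0.9214, -0.5498, -2.4210) x1=(-0.4842, -0.0339, 1.4021) x2=(0.9803, 0.3615, -1.6648) x3=(-1.9129, 0.2307, -1.5627)
step 25: x0=(0.8852, -0.5086, -2.4336) x1=(-0.5072, -0.0387, 1.3925) x2=(0.9694, 0.3709, -1.6669) x3=(-1.9352, 0.2563, -1.5451)
step 26: x0=(0.8489, -0.4666, -2.4453) x1=(-0.5301, -0.0435, 1.3825) x2=(0.9580, 0.3796, -1.6695) x3=(-1.9570, 0.2818, -1.5273)
step 27: x0=(0.8125, -0.4237, -2.4561) x1=(-0.5531, -0.0482, 1.3721) x2=(0.9463, 0.3874, -1.6726) x3=(-1.9785, 0.3072, -1.5095)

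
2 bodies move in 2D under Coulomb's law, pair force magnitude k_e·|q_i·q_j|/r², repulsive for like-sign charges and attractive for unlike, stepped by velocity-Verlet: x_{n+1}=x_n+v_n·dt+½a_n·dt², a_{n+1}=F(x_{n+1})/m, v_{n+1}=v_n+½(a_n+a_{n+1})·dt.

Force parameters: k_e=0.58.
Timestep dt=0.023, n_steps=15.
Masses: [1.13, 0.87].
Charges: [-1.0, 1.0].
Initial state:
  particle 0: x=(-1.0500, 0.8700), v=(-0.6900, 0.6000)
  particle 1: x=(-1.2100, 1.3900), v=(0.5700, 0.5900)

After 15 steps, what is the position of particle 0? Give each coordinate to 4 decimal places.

(-1.2815, 1.2045)

step 0: x0=(-1.0500, 0.8700) x1=(-1.2100, 1.3900)
step 1: x0=(-1.0660, 0.8842) x1=(-1.1967, 1.4030)
step 2: x0=(-1.0822, 0.8994) x1=(-1.1831, 1.4148)
step 3: x0=(-1.0987, 0.9155) x1=(-1.1693, 1.4254)
step 4: x0=(-1.1152, 0.9327) x1=(-1.1553, 1.4346)
step 5: x0=(-1.1319, 0.9509) x1=(-1.1412, 1.4424)
step 6: x0=(-1.1486, 0.9702) x1=(-1.1270, 1.4488)
step 7: x0=(-1.1652, 0.9907) x1=(-1.1129, 1.4537)
step 8: x0=(-1.1817, 1.0125) x1=(-1.0990, 1.4569)
step 9: x0=(-1.1979, 1.0355) x1=(-1.0854, 1.4585)
step 10: x0=(-1.2138, 1.0600) x1=(-1.0723, 1.4582)
step 11: x0=(-1.2291, 1.0858) x1=(-1.0599, 1.4561)
step 12: x0=(-1.2438, 1.1132) x1=(-1.0483, 1.4521)
step 13: x0=(-1.2576, 1.1421) x1=(-1.0379, 1.4461)
step 14: x0=(-1.2703, 1.1725) x1=(-1.0289, 1.4380)
step 15: x0=(-1.2815, 1.2045) x1=(-1.0218, 1.4279)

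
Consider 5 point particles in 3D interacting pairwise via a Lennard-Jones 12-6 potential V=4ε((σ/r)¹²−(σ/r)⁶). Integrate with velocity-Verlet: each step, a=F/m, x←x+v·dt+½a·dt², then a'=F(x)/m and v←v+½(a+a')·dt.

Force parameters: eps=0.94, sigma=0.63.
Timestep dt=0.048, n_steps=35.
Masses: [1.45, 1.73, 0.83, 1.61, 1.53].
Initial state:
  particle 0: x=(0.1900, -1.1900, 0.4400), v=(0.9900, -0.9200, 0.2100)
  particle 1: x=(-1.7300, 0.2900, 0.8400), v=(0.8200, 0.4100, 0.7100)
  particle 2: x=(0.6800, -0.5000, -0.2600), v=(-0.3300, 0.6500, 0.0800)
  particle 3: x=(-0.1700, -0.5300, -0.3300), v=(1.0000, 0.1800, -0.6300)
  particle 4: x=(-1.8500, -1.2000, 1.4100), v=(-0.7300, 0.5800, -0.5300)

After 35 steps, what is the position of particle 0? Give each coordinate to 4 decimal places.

step 0: x0=(0.1900, -1.1900, 0.4400) x1=(-1.7300, 0.2900, 0.8400) x2=(0.6800, -0.5000, -0.2600) x3=(-0.1700, -0.5300, -0.3300) x4=(-1.8500, -1.2000, 1.4100)
step 1: x0=(0.2375, -1.2334, 0.4493) x1=(-1.6906, 0.3096, 0.8741) x2=(0.6597, -0.4695, -0.2559) x3=(-0.1198, -0.5216, -0.3597) x4=(-1.8850, -1.1721, 1.3845)
step 2: x0=(0.2852, -1.2757, 0.4574) x1=(-1.6513, 0.3292, 0.9082) x2=(0.6290, -0.4408, -0.2520) x3=(-0.0642, -0.5134, -0.3881) x4=(-1.9200, -1.1442, 1.3591)
step 3: x0=(0.3328, -1.3170, 0.4645) x1=(-1.6119, 0.3487, 0.9423) x2=(0.5969, -0.4133, -0.2475) x3=(-0.0080, -0.5055, -0.4160) x4=(-1.9550, -1.1161, 1.3335)
step 4: x0=(0.3805, -1.3574, 0.4710) x1=(-1.5726, 0.3681, 0.9765) x2=(0.6468, -0.3741, -0.2194) x3=(0.0059, -0.5043, -0.4555) x4=(-1.9900, -1.0880, 1.3080)
step 5: x0=(0.4282, -1.3972, 0.4769) x1=(-1.5332, 0.3874, 1.0106) x2=(0.7014, -0.3345, -0.1889) x3=(0.0174, -0.5038, -0.4956) x4=(-2.0249, -1.0598, 1.2824)
step 6: x0=(0.4759, -1.4366, 0.4824) x1=(-1.4939, 0.4066, 1.0448) x2=(0.7473, -0.2977, -0.1620) x3=(0.0333, -0.5024, -0.5336) x4=(-2.0598, -1.0314, 1.2568)
step 7: x0=(0.5236, -1.4756, 0.4877) x1=(-1.4546, 0.4258, 1.0790) x2=(0.7854, -0.2635, -0.1388) x3=(0.0532, -0.4999, -0.5695) x4=(-2.0947, -1.0030, 1.2312)
step 8: x0=(0.5714, -1.5144, 0.4928) x1=(-1.4154, 0.4449, 1.1131) x2=(0.8176, -0.2315, -0.1188) x3=(0.0762, -0.4965, -0.6035) x4=(-2.1295, -0.9745, 1.2056)
step 9: x0=(0.6191, -1.5529, 0.4978) x1=(-1.3761, 0.4639, 1.1473) x2=(0.8455, -0.2013, -0.1016) x3=(0.1014, -0.4924, -0.6360) x4=(-2.1643, -0.9460, 1.1800)
step 10: x0=(0.6668, -1.5912, 0.5027) x1=(-1.3369, 0.4828, 1.1815) x2=(0.8699, -0.1726, -0.0866) x3=(0.1283, -0.4877, -0.6672) x4=(-2.1990, -0.9174, 1.1544)
step 11: x0=(0.7145, -1.6295, 0.5075) x1=(-1.2978, 0.5017, 1.2157) x2=(0.8917, -0.1452, -0.0737) x3=(0.1566, -0.4824, -0.6973) x4=(-2.2337, -0.8887, 1.1287)
step 12: x0=(0.7622, -1.6676, 0.5122) x1=(-1.2586, 0.5206, 1.2498) x2=(0.9112, -0.1190, -0.0625) x3=(0.1861, -0.4766, -0.7264) x4=(-2.2684, -0.8600, 1.1031)
step 13: x0=(0.8099, -1.7056, 0.5169) x1=(-1.2195, 0.5394, 1.2840) x2=(0.9290, -0.0937, -0.0530) x3=(0.2165, -0.4703, -0.7547) x4=(-2.3031, -0.8312, 1.0775)
step 14: x0=(0.8575, -1.7436, 0.5216) x1=(-1.1804, 0.5582, 1.3181) x2=(0.9453, -0.0693, -0.0449) x3=(0.2477, -0.4637, -0.7822) x4=(-2.3377, -0.8024, 1.0519)
step 15: x0=(0.9052, -1.7815, 0.5262) x1=(-1.1413, 0.5770, 1.3523) x2=(0.9602, -0.0457, -0.0381) x3=(0.2795, -0.4567, -0.8089) x4=(-2.3723, -0.7736, 1.0263)
step 16: x0=(0.9529, -1.8194, 0.5308) x1=(-1.1022, 0.5957, 1.3864) x2=(0.9741, -0.0228, -0.0325) x3=(0.3119, -0.4494, -0.8350) x4=(-2.4069, -0.7447, 1.0007)
step 17: x0=(1.0005, -1.8573, 0.5354) x1=(-1.0631, 0.6145, 1.4206) x2=(0.9870, -0.0006, -0.0281) x3=(0.3448, -0.4418, -0.8605) x4=(-2.4414, -0.7159, 0.9751)
step 18: x0=(1.0482, -1.8951, 0.5400) x1=(-1.0240, 0.6332, 1.4547) x2=(0.9991, 0.0210, -0.0247) x3=(0.3782, -0.4339, -0.8855) x4=(-2.4760, -0.6870, 0.9495)
step 19: x0=(1.0959, -1.9329, 0.5445) x1=(-0.9850, 0.6519, 1.4888) x2=(1.0104, 0.0421, -0.0224) x3=(0.4119, -0.4257, -0.9099) x4=(-2.5105, -0.6581, 0.9239)
step 20: x0=(1.1435, -1.9706, 0.5491) x1=(-0.9459, 0.6706, 1.5229) x2=(1.0211, 0.0626, -0.0210) x3=(0.4459, -0.4172, -0.9338) x4=(-2.5450, -0.6292, 0.8983)
step 21: x0=(1.1912, -2.0084, 0.5536) x1=(-0.9069, 0.6893, 1.5570) x2=(1.0312, 0.0827, -0.0204) x3=(0.4803, -0.4086, -0.9572) x4=(-2.5795, -0.6004, 0.8727)
step 22: x0=(1.2388, -2.0461, 0.5582) x1=(-0.8678, 0.7080, 1.5911) x2=(1.0408, 0.1022, -0.0208) x3=(0.5149, -0.3997, -0.9802) x4=(-2.6140, -0.5715, 0.8471)
step 23: x0=(1.2864, -2.0838, 0.5627) x1=(-0.8288, 0.7267, 1.6252) x2=(1.0500, 0.1214, -0.0219) x3=(0.5497, -0.3906, -1.0028) x4=(-2.6485, -0.5426, 0.8215)
step 24: x0=(1.3341, -2.1215, 0.5672) x1=(-0.7898, 0.7454, 1.6593) x2=(1.0587, 0.1401, -0.0238) x3=(0.5847, -0.3812, -1.0249) x4=(-2.6830, -0.5137, 0.7960)
step 25: x0=(1.3817, -2.1592, 0.5718) x1=(-0.7507, 0.7641, 1.6934) x2=(1.0671, 0.1584, -0.0265) x3=(0.6199, -0.3717, -1.0467) x4=(-2.7175, -0.4847, 0.7704)
step 26: x0=(1.4294, -2.1969, 0.5763) x1=(-0.7117, 0.7827, 1.7275) x2=(1.0752, 0.1763, -0.0298) x3=(0.6553, -0.3620, -1.0681) x4=(-2.7520, -0.4558, 0.7448)
step 27: x0=(1.4770, -2.2346, 0.5808) x1=(-0.6726, 0.8014, 1.7616) x2=(1.0830, 0.1939, -0.0339) x3=(0.6909, -0.3521, -1.0891) x4=(-2.7865, -0.4269, 0.7192)
step 28: x0=(1.5246, -2.2723, 0.5853) x1=(-0.6336, 0.8201, 1.7957) x2=(1.0906, 0.2112, -0.0386) x3=(0.7265, -0.3420, -1.1098) x4=(-2.8210, -0.3980, 0.6936)
step 29: x0=(1.5723, -2.3100, 0.5898) x1=(-0.5945, 0.8388, 1.8298) x2=(1.0979, 0.2280, -0.0439) x3=(0.7623, -0.3318, -1.1302) x4=(-2.8555, -0.3691, 0.6681)
step 30: x0=(1.6199, -2.3477, 0.5944) x1=(-0.5555, 0.8574, 1.8638) x2=(1.1051, 0.2446, -0.0499) x3=(0.7981, -0.3214, -1.1502) x4=(-2.8900, -0.3402, 0.6425)
step 31: x0=(1.6675, -2.3853, 0.5989) x1=(-0.5165, 0.8761, 1.8979) x2=(1.1120, 0.2609, -0.0565) x3=(0.8341, -0.3108, -1.1700) x4=(-2.9245, -0.3113, 0.6169)
step 32: x0=(1.7151, -2.4230, 0.6034) x1=(-0.4774, 0.8948, 1.9320) x2=(1.1188, 0.2768, -0.0636) x3=(0.8701, -0.3001, -1.1894) x4=(-2.9590, -0.2824, 0.5913)
step 33: x0=(1.7628, -2.4607, 0.6079) x1=(-0.4384, 0.9135, 1.9661) x2=(1.1255, 0.2925, -0.0713) x3=(0.9062, -0.2892, -1.2085) x4=(-2.9934, -0.2535, 0.5658)
step 34: x0=(1.8104, -2.4984, 0.6124) x1=(-0.3993, 0.9321, 2.0001) x2=(1.1321, 0.3079, -0.0795) x3=(0.9424, -0.2782, -1.2274) x4=(-3.0279, -0.2245, 0.5402)
step 35: x0=(1.8580, -2.5360, 0.6169) x1=(-0.3603, 0.9508, 2.0342) x2=(1.1386, 0.3230, -0.0883) x3=(0.9786, -0.2671, -1.2460) x4=(-3.0624, -0.1956, 0.5146)

(1.8580, -2.5360, 0.6169)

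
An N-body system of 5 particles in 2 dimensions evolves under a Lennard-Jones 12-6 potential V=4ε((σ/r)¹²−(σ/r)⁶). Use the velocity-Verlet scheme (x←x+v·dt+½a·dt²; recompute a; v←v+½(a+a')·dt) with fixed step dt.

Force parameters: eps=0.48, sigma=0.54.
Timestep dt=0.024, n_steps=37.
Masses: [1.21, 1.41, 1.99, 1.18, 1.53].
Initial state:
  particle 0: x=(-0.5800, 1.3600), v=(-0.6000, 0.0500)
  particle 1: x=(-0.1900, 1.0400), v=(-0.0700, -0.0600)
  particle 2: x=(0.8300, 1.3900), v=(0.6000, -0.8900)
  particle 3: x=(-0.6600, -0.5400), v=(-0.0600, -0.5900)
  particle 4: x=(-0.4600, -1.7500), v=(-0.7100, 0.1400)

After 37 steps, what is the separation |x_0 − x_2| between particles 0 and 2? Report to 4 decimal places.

3.3028

step 0: x0=(-0.5800, 1.3600) x1=(-0.1900, 1.0400) x2=(0.8300, 1.3900) x3=(-0.6600, -0.5400) x4=(-0.4600, -1.7500)
step 1: x0=(-0.6071, 1.3716) x1=(-0.1808, 1.0296) x2=(0.8444, 1.3686) x3=(-0.6614, -0.5542) x4=(-0.4770, -1.7466)
step 2: x0=(-0.6404, 1.3883) x1=(-0.1661, 1.0150) x2=(0.8587, 1.3472) x3=(-0.6629, -0.5684) x4=(-0.4941, -1.7432)
step 3: x0=(-0.6739, 1.4050) x1=(-0.1512, 1.0003) x2=(0.8730, 1.3259) x3=(-0.6643, -0.5826) x4=(-0.5111, -1.7398)
step 4: x0=(-0.7065, 1.4211) x1=(-0.1370, 0.9861) x2=(0.8872, 1.3044) x3=(-0.6657, -0.5969) x4=(-0.5282, -1.7363)
step 5: x0=(-0.7384, 1.4366) x1=(-0.1234, 0.9724) x2=(0.9014, 1.2830) x3=(-0.6671, -0.6112) x4=(-0.5453, -1.7328)
step 6: x0=(-0.7698, 1.4518) x1=(-0.1101, 0.9591) x2=(0.9155, 1.2616) x3=(-0.6685, -0.6256) x4=(-0.5623, -1.7293)
step 7: x0=(-0.8009, 1.4667) x1=(-0.0970, 0.9460) x2=(0.9296, 1.2401) x3=(-0.6699, -0.6400) x4=(-0.5794, -1.7257)
step 8: x0=(-0.8316, 1.4814) x1=(-0.0841, 0.9331) x2=(0.9436, 1.2187) x3=(-0.6713, -0.6546) x4=(-0.5965, -1.7220)
step 9: x0=(-0.8623, 1.4960) x1=(-0.0713, 0.9203) x2=(0.9576, 1.1972) x3=(-0.6727, -0.6692) x4=(-0.6135, -1.7183)
step 10: x0=(-0.8928, 1.5105) x1=(-0.0585, 0.9076) x2=(0.9715, 1.1757) x3=(-0.6740, -0.6838) x4=(-0.6306, -1.7145)
step 11: x0=(-0.9232, 1.5249) x1=(-0.0457, 0.8949) x2=(0.9854, 1.1542) x3=(-0.6754, -0.6986) x4=(-0.6477, -1.7106)
step 12: x0=(-0.9535, 1.5393) x1=(-0.0329, 0.8824) x2=(0.9992, 1.1326) x3=(-0.6768, -0.7135) x4=(-0.6648, -1.7066)
step 13: x0=(-0.9838, 1.5537) x1=(-0.0200, 0.8698) x2=(1.0129, 1.1111) x3=(-0.6781, -0.7286) x4=(-0.6819, -1.7025)
step 14: x0=(-1.0141, 1.5680) x1=(-0.0072, 0.8573) x2=(1.0267, 1.0896) x3=(-0.6795, -0.7438) x4=(-0.6990, -1.6983)
step 15: x0=(-1.0443, 1.5823) x1=(0.0058, 0.8448) x2=(1.0403, 1.0680) x3=(-0.6808, -0.7591) x4=(-0.7161, -1.6940)
step 16: x0=(-1.0745, 1.5966) x1=(0.0188, 0.8324) x2=(1.0539, 1.0464) x3=(-0.6822, -0.7747) x4=(-0.7332, -1.6895)
step 17: x0=(-1.1047, 1.6109) x1=(0.0318, 0.8200) x2=(1.0675, 1.0249) x3=(-0.6836, -0.7905) x4=(-0.7502, -1.6848)
step 18: x0=(-1.1349, 1.6252) x1=(0.0449, 0.8076) x2=(1.0810, 1.0033) x3=(-0.6850, -0.8066) x4=(-0.7673, -1.6799)
step 19: x0=(-1.1651, 1.6395) x1=(0.0581, 0.7952) x2=(1.0944, 0.9817) x3=(-0.6864, -0.8230) x4=(-0.7843, -1.6748)
step 20: x0=(-1.1953, 1.6537) x1=(0.0714, 0.7828) x2=(1.1078, 0.9601) x3=(-0.6879, -0.8397) x4=(-0.8013, -1.6694)
step 21: x0=(-1.2254, 1.6680) x1=(0.0847, 0.7705) x2=(1.1212, 0.9384) x3=(-0.6894, -0.8568) x4=(-0.8183, -1.6636)
step 22: x0=(-1.2556, 1.6823) x1=(0.0981, 0.7581) x2=(1.1344, 0.9168) x3=(-0.6910, -0.8744) x4=(-0.8352, -1.6576)
step 23: x0=(-1.2857, 1.6965) x1=(0.1116, 0.7458) x2=(1.1477, 0.8952) x3=(-0.6927, -0.8926) x4=(-0.8520, -1.6510)
step 24: x0=(-1.3159, 1.7108) x1=(0.1251, 0.7335) x2=(1.1608, 0.8735) x3=(-0.6945, -0.9114) x4=(-0.8687, -1.6441)
step 25: x0=(-1.3461, 1.7250) x1=(0.1388, 0.7212) x2=(1.1740, 0.8519) x3=(-0.6965, -0.9309) x4=(-0.8853, -1.6365)
step 26: x0=(-1.3762, 1.7393) x1=(0.1525, 0.7089) x2=(1.1870, 0.8302) x3=(-0.6987, -0.9512) x4=(-0.9017, -1.6283)
step 27: x0=(-1.4064, 1.7535) x1=(0.1663, 0.6966) x2=(1.2000, 0.8085) x3=(-0.7012, -0.9724) x4=(-0.9179, -1.6195)
step 28: x0=(-1.4365, 1.7678) x1=(0.1801, 0.6843) x2=(1.2129, 0.7869) x3=(-0.7040, -0.9946) x4=(-0.9339, -1.6098)
step 29: x0=(-1.4666, 1.7820) x1=(0.1941, 0.6720) x2=(1.2258, 0.7652) x3=(-0.7071, -1.0177) x4=(-0.9496, -1.5995)
step 30: x0=(-1.4968, 1.7963) x1=(0.2082, 0.6598) x2=(1.2386, 0.7435) x3=(-0.7106, -1.0415) x4=(-0.9650, -1.5886)
step 31: x0=(-1.5269, 1.8105) x1=(0.2223, 0.6475) x2=(1.2514, 0.7218) x3=(-0.7140, -1.0652) x4=(-0.9805, -1.5778)
step 32: x0=(-1.5571, 1.8248) x1=(0.2365, 0.6352) x2=(1.2640, 0.7001) x3=(-0.7164, -1.0870) x4=(-0.9968, -1.5685)
step 33: x0=(-1.5872, 1.8390) x1=(0.2508, 0.6230) x2=(1.2766, 0.6784) x3=(-0.7160, -1.1040) x4=(-1.0152, -1.5628)
step 34: x0=(-1.6174, 1.8533) x1=(0.2652, 0.6108) x2=(1.2892, 0.6567) x3=(-0.7113, -1.1144) x4=(-1.0370, -1.5623)
step 35: x0=(-1.6475, 1.8675) x1=(0.2797, 0.5985) x2=(1.3017, 0.6350) x3=(-0.7029, -1.1198) x4=(-1.0616, -1.5656)
step 36: x0=(-1.6777, 1.8818) x1=(0.2943, 0.5863) x2=(1.3141, 0.6133) x3=(-0.6927, -1.1229) x4=(-1.0875, -1.5707)
step 37: x0=(-1.7078, 1.8960) x1=(0.3090, 0.5740) x2=(1.3265, 0.5916) x3=(-0.6822, -1.1256) x4=(-1.1138, -1.5761)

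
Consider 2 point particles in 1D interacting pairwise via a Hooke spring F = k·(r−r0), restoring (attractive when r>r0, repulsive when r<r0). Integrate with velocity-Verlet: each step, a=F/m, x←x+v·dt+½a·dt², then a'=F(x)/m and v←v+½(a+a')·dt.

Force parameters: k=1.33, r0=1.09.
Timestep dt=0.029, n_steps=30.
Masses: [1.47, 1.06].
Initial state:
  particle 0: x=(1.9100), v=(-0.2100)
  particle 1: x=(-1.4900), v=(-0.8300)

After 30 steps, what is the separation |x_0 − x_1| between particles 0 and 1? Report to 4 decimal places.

step 0: x0=(1.9100) x1=(-1.4900)
step 1: x0=(1.9030) x1=(-1.5129)
step 2: x0=(1.8943) x1=(-1.5332)
step 3: x0=(1.8838) x1=(-1.5512)
step 4: x0=(1.8715) x1=(-1.5666)
step 5: x0=(1.8574) x1=(-1.5796)
step 6: x0=(1.8415) x1=(-1.5901)
step 7: x0=(1.8239) x1=(-1.5981)
step 8: x0=(1.8044) x1=(-1.6037)
step 9: x0=(1.7832) x1=(-1.6068)
step 10: x0=(1.7603) x1=(-1.6075)
step 11: x0=(1.7356) x1=(-1.6058)
step 12: x0=(1.7092) x1=(-1.6017)
step 13: x0=(1.6811) x1=(-1.5953)
step 14: x0=(1.6514) x1=(-1.5866)
step 15: x0=(1.6200) x1=(-1.5756)
step 16: x0=(1.5870) x1=(-1.5624)
step 17: x0=(1.5525) x1=(-1.5470)
step 18: x0=(1.5164) x1=(-1.5295)
step 19: x0=(1.4788) x1=(-1.5099)
step 20: x0=(1.4398) x1=(-1.4883)
step 21: x0=(1.3994) x1=(-1.4648)
step 22: x0=(1.3577) x1=(-1.4394)
step 23: x0=(1.3146) x1=(-1.4122)
step 24: x0=(1.2703) x1=(-1.3833)
step 25: x0=(1.2248) x1=(-1.3527)
step 26: x0=(1.1782) x1=(-1.3205)
step 27: x0=(1.1305) x1=(-1.2869)
step 28: x0=(1.0818) x1=(-1.2519)
step 29: x0=(1.0321) x1=(-1.2155)
step 30: x0=(0.9816) x1=(-1.1780)

2.1596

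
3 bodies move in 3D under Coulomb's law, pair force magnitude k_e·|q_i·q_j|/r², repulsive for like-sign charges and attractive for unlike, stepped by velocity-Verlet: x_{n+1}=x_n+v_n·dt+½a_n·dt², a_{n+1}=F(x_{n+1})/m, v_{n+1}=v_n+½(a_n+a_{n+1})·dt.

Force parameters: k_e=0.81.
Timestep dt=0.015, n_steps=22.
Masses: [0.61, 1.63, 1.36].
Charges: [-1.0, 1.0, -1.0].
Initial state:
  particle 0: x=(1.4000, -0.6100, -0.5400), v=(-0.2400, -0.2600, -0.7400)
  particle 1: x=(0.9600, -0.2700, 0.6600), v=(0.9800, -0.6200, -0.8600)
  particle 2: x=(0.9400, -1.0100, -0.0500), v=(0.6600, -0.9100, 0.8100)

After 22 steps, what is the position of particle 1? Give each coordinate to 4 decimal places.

step 0: x0=(1.4000, -0.6100, -0.5400) x1=(0.9600, -0.2700, 0.6600) x2=(0.9400, -1.0100, -0.0500)
step 1: x0=(1.3965, -0.6138, -0.5512) x1=(0.9747, -0.2793, 0.6470) x2=(0.9498, -1.0237, -0.0377)
step 2: x0=(1.3932, -0.6172, -0.5625) x1=(0.9894, -0.2888, 0.6339) x2=(0.9596, -1.0373, -0.0252)
step 3: x0=(1.3902, -0.6204, -0.5740) x1=(1.0042, -0.2983, 0.6207) x2=(0.9692, -1.0510, -0.0125)
step 4: x0=(1.3872, -0.6233, -0.5856) x1=(1.0189, -0.3080, 0.6073) x2=(0.9787, -1.0647, 0.0004)
step 5: x0=(1.3845, -0.6260, -0.5973) x1=(1.0337, -0.3177, 0.5938) x2=(0.9881, -1.0784, 0.0136)
step 6: x0=(1.3819, -0.6283, -0.6092) x1=(1.0485, -0.3276, 0.5802) x2=(0.9975, -1.0920, 0.0269)
step 7: x0=(1.3794, -0.6305, -0.6211) x1=(1.0633, -0.3376, 0.5664) x2=(1.0068, -1.1056, 0.0405)
step 8: x0=(1.3770, -0.6324, -0.6332) x1=(1.0781, -0.3477, 0.5525) x2=(1.0160, -1.1192, 0.0543)
step 9: x0=(1.3747, -0.6340, -0.6453) x1=(1.0929, -0.3579, 0.5384) x2=(1.0252, -1.1327, 0.0683)
step 10: x0=(1.3725, -0.6355, -0.6575) x1=(1.1078, -0.3683, 0.5242) x2=(1.0343, -1.1462, 0.0825)
step 11: x0=(1.3703, -0.6367, -0.6698) x1=(1.1226, -0.3788, 0.5099) x2=(1.0434, -1.1596, 0.0970)
step 12: x0=(1.3683, -0.6377, -0.6822) x1=(1.1374, -0.3895, 0.4954) x2=(1.0524, -1.1729, 0.1115)
step 13: x0=(1.3663, -0.6385, -0.6946) x1=(1.1522, -0.4003, 0.4808) x2=(1.0615, -1.1862, 0.1263)
step 14: x0=(1.3643, -0.6392, -0.7070) x1=(1.1671, -0.4112, 0.4661) x2=(1.0705, -1.1993, 0.1412)
step 15: x0=(1.3624, -0.6396, -0.7194) x1=(1.1819, -0.4223, 0.4512) x2=(1.0795, -1.2124, 0.1564)
step 16: x0=(1.3605, -0.6399, -0.7318) x1=(1.1967, -0.4335, 0.4362) x2=(1.0885, -1.2253, 0.1716)
step 17: x0=(1.3586, -0.6400, -0.7443) x1=(1.2115, -0.4450, 0.4211) x2=(1.0975, -1.2381, 0.1870)
step 18: x0=(1.3568, -0.6400, -0.7567) x1=(1.2263, -0.4565, 0.4058) x2=(1.1065, -1.2508, 0.2026)
step 19: x0=(1.3549, -0.6398, -0.7690) x1=(1.2411, -0.4683, 0.3905) x2=(1.1155, -1.2634, 0.2183)
step 20: x0=(1.3531, -0.6395, -0.7814) x1=(1.2558, -0.4802, 0.3750) x2=(1.1245, -1.2758, 0.2341)
step 21: x0=(1.3514, -0.6390, -0.7937) x1=(1.2706, -0.4923, 0.3594) x2=(1.1335, -1.2880, 0.2500)
step 22: x0=(1.3496, -0.6384, -0.8059) x1=(1.2853, -0.5046, 0.3437) x2=(1.1426, -1.3001, 0.2660)

(1.2853, -0.5046, 0.3437)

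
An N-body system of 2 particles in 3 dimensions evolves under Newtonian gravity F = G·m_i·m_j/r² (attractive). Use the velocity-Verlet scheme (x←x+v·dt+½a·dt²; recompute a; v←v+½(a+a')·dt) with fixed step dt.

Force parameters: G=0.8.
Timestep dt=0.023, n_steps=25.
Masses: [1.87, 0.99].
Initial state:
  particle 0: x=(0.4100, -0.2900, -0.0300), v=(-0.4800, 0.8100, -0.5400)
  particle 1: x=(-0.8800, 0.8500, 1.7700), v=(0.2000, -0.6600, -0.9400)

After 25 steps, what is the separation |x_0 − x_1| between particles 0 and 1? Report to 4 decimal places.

step 0: x0=(0.4100, -0.2900, -0.0300) x1=(-0.8800, 0.8500, 1.7700)
step 1: x0=(0.3989, -0.2714, -0.0424) x1=(-0.8754, 0.8348, 1.7483)
step 2: x0=(0.3878, -0.2527, -0.0547) x1=(-0.8707, 0.8195, 1.7266)
step 3: x0=(0.3767, -0.2340, -0.0670) x1=(-0.8659, 0.8042, 1.7047)
step 4: x0=(0.3656, -0.2152, -0.0793) x1=(-0.8611, 0.7888, 1.6828)
step 5: x0=(0.3543, -0.1965, -0.0915) x1=(-0.8561, 0.7734, 1.6607)
step 6: x0=(0.3431, -0.1777, -0.1036) x1=(-0.8512, 0.7579, 1.6385)
step 7: x0=(0.3318, -0.1588, -0.1157) x1=(-0.8461, 0.7423, 1.6162)
step 8: x0=(0.3205, -0.1400, -0.1277) x1=(-0.8409, 0.7267, 1.5938)
step 9: x0=(0.3091, -0.1211, -0.1396) x1=(-0.8357, 0.7110, 1.5713)
step 10: x0=(0.2977, -0.1021, -0.1515) x1=(-0.8304, 0.6952, 1.5487)
step 11: x0=(0.2862, -0.0832, -0.1633) x1=(-0.8250, 0.6794, 1.5259)
step 12: x0=(0.2747, -0.0642, -0.1750) x1=(-0.8195, 0.6636, 1.5030)
step 13: x0=(0.2632, -0.0451, -0.1867) x1=(-0.8140, 0.6476, 1.4799)
step 14: x0=(0.2516, -0.0261, -0.1983) x1=(-0.8083, 0.6316, 1.4568)
step 15: x0=(0.2399, -0.0070, -0.2098) x1=(-0.8026, 0.6156, 1.4334)
step 16: x0=(0.2282, 0.0121, -0.2212) x1=(-0.7967, 0.5995, 1.4099)
step 17: x0=(0.2165, 0.0313, -0.2326) x1=(-0.7907, 0.5833, 1.3863)
step 18: x0=(0.2047, 0.0504, -0.2438) x1=(-0.7847, 0.5671, 1.3625)
step 19: x0=(0.1928, 0.0696, -0.2550) x1=(-0.7785, 0.5509, 1.3385)
step 20: x0=(0.1809, 0.0889, -0.2661) x1=(-0.7723, 0.5345, 1.3144)
step 21: x0=(0.1689, 0.1081, -0.2771) x1=(-0.7659, 0.5182, 1.2900)
step 22: x0=(0.1569, 0.1274, -0.2880) x1=(-0.7594, 0.5017, 1.2655)
step 23: x0=(0.1448, 0.1467, -0.2987) x1=(-0.7528, 0.4853, 1.2408)
step 24: x0=(0.1326, 0.1661, -0.3094) x1=(-0.7461, 0.4688, 1.2159)
step 25: x0=(0.1204, 0.1854, -0.3200) x1=(-0.7392, 0.4522, 1.1907)

1.7585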